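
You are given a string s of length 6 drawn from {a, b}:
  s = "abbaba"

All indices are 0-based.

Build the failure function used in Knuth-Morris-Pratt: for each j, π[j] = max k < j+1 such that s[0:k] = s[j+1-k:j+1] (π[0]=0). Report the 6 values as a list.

π[0] = 0
j=1 s[j]='b': π[1]=0 (border '')
j=2 s[j]='b': π[2]=0 (border '')
j=3 s[j]='a': π[3]=1 (border 'a')
j=4 s[j]='b': π[4]=2 (border 'ab')
j=5 s[j]='a': k: 2→0; π[5]=1 (border 'a')

[0, 0, 0, 1, 2, 1]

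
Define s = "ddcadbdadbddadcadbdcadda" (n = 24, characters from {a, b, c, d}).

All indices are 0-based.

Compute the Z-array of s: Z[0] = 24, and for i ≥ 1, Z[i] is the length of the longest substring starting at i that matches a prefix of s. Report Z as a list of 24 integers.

[24, 1, 0, 0, 1, 0, 1, 0, 1, 0, 2, 1, 0, 1, 0, 0, 1, 0, 1, 0, 0, 2, 1, 0]

Z[0]=24
i=1: outside box; Z[1]=1 grow→box=[1,2)
i=2: outside box; Z[2]=0
i=3: outside box; Z[3]=0
i=4: outside box; Z[4]=1 grow→box=[4,5)
i=5: outside box; Z[5]=0
i=6: outside box; Z[6]=1 grow→box=[6,7)
i=7: outside box; Z[7]=0
i=8: outside box; Z[8]=1 grow→box=[8,9)
i=9: outside box; Z[9]=0
i=10: outside box; Z[10]=2 grow→box=[10,12)
i=11: min(r-i=1, Z[1]=1)=1; Z[11]=1
i=12: outside box; Z[12]=0
i=13: outside box; Z[13]=1 grow→box=[13,14)
i=14: outside box; Z[14]=0
i=15: outside box; Z[15]=0
i=16: outside box; Z[16]=1 grow→box=[16,17)
i=17: outside box; Z[17]=0
i=18: outside box; Z[18]=1 grow→box=[18,19)
i=19: outside box; Z[19]=0
i=20: outside box; Z[20]=0
i=21: outside box; Z[21]=2 grow→box=[21,23)
i=22: min(r-i=1, Z[1]=1)=1; Z[22]=1
i=23: outside box; Z[23]=0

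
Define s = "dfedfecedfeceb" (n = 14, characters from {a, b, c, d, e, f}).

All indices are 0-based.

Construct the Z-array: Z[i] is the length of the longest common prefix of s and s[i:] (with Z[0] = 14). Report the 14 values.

Z[0]=14
i=1: outside box; Z[1]=0
i=2: outside box; Z[2]=0
i=3: outside box; Z[3]=3 extend→box=[3,6)
i=4: min(r-i=2, Z[1]=0)=0; Z[4]=0
i=5: min(r-i=1, Z[2]=0)=0; Z[5]=0
i=6: outside box; Z[6]=0
i=7: outside box; Z[7]=0
i=8: outside box; Z[8]=3 extend→box=[8,11)
i=9: min(r-i=2, Z[1]=0)=0; Z[9]=0
i=10: min(r-i=1, Z[2]=0)=0; Z[10]=0
i=11: outside box; Z[11]=0
i=12: outside box; Z[12]=0
i=13: outside box; Z[13]=0

[14, 0, 0, 3, 0, 0, 0, 0, 3, 0, 0, 0, 0, 0]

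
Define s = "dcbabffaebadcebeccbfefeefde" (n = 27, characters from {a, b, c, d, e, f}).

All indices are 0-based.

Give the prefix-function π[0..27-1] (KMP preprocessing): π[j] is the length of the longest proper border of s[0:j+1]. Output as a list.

π[0] = 0
j=1 s[j]='c': π[1]=0 (border '')
j=2 s[j]='b': π[2]=0 (border '')
j=3 s[j]='a': π[3]=0 (border '')
j=4 s[j]='b': π[4]=0 (border '')
j=5 s[j]='f': π[5]=0 (border '')
j=6 s[j]='f': π[6]=0 (border '')
j=7 s[j]='a': π[7]=0 (border '')
j=8 s[j]='e': π[8]=0 (border '')
j=9 s[j]='b': π[9]=0 (border '')
j=10 s[j]='a': π[10]=0 (border '')
j=11 s[j]='d': π[11]=1 (border 'd')
j=12 s[j]='c': π[12]=2 (border 'dc')
j=13 s[j]='e': k: 2→0; π[13]=0 (border '')
j=14 s[j]='b': π[14]=0 (border '')
j=15 s[j]='e': π[15]=0 (border '')
j=16 s[j]='c': π[16]=0 (border '')
j=17 s[j]='c': π[17]=0 (border '')
j=18 s[j]='b': π[18]=0 (border '')
j=19 s[j]='f': π[19]=0 (border '')
j=20 s[j]='e': π[20]=0 (border '')
j=21 s[j]='f': π[21]=0 (border '')
j=22 s[j]='e': π[22]=0 (border '')
j=23 s[j]='e': π[23]=0 (border '')
j=24 s[j]='f': π[24]=0 (border '')
j=25 s[j]='d': π[25]=1 (border 'd')
j=26 s[j]='e': k: 1→0; π[26]=0 (border '')

[0, 0, 0, 0, 0, 0, 0, 0, 0, 0, 0, 1, 2, 0, 0, 0, 0, 0, 0, 0, 0, 0, 0, 0, 0, 1, 0]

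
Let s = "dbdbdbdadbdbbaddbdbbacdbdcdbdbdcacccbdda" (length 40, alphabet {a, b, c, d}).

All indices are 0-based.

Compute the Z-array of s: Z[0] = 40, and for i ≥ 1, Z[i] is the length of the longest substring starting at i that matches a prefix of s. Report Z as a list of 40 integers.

[40, 0, 5, 0, 3, 0, 1, 0, 4, 0, 2, 0, 0, 0, 1, 4, 0, 2, 0, 0, 0, 0, 3, 0, 1, 0, 5, 0, 3, 0, 1, 0, 0, 0, 0, 0, 0, 1, 1, 0]

Z[0]=40
i=1: fresh scan; Z[1]=0
i=2: fresh scan; Z[2]=5 grow→box=[2,7)
i=3: min(r-i=4, Z[1]=0)=0; Z[3]=0
i=4: min(r-i=3, Z[2]=5)=3; Z[4]=3
i=5: min(r-i=2, Z[3]=0)=0; Z[5]=0
i=6: min(r-i=1, Z[4]=3)=1; Z[6]=1
i=7: fresh scan; Z[7]=0
i=8: fresh scan; Z[8]=4 grow→box=[8,12)
i=9: min(r-i=3, Z[1]=0)=0; Z[9]=0
i=10: min(r-i=2, Z[2]=5)=2; Z[10]=2
i=11: min(r-i=1, Z[3]=0)=0; Z[11]=0
i=12: fresh scan; Z[12]=0
i=13: fresh scan; Z[13]=0
i=14: fresh scan; Z[14]=1 grow→box=[14,15)
i=15: fresh scan; Z[15]=4 grow→box=[15,19)
i=16: min(r-i=3, Z[1]=0)=0; Z[16]=0
i=17: min(r-i=2, Z[2]=5)=2; Z[17]=2
i=18: min(r-i=1, Z[3]=0)=0; Z[18]=0
i=19: fresh scan; Z[19]=0
i=20: fresh scan; Z[20]=0
i=21: fresh scan; Z[21]=0
i=22: fresh scan; Z[22]=3 grow→box=[22,25)
i=23: min(r-i=2, Z[1]=0)=0; Z[23]=0
i=24: min(r-i=1, Z[2]=5)=1; Z[24]=1
i=25: fresh scan; Z[25]=0
i=26: fresh scan; Z[26]=5 grow→box=[26,31)
i=27: min(r-i=4, Z[1]=0)=0; Z[27]=0
i=28: min(r-i=3, Z[2]=5)=3; Z[28]=3
i=29: min(r-i=2, Z[3]=0)=0; Z[29]=0
i=30: min(r-i=1, Z[4]=3)=1; Z[30]=1
i=31: fresh scan; Z[31]=0
i=32: fresh scan; Z[32]=0
i=33: fresh scan; Z[33]=0
i=34: fresh scan; Z[34]=0
i=35: fresh scan; Z[35]=0
i=36: fresh scan; Z[36]=0
i=37: fresh scan; Z[37]=1 grow→box=[37,38)
i=38: fresh scan; Z[38]=1 grow→box=[38,39)
i=39: fresh scan; Z[39]=0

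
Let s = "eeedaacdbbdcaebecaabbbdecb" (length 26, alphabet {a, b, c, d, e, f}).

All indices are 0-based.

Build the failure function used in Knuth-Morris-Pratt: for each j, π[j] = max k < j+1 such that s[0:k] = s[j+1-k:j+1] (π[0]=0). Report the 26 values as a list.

π[0] = 0
j=1 s[j]='e': π[1]=1 (border 'e')
j=2 s[j]='e': π[2]=2 (border 'ee')
j=3 s[j]='d': k: 2→1→0; π[3]=0 (border '')
j=4 s[j]='a': π[4]=0 (border '')
j=5 s[j]='a': π[5]=0 (border '')
j=6 s[j]='c': π[6]=0 (border '')
j=7 s[j]='d': π[7]=0 (border '')
j=8 s[j]='b': π[8]=0 (border '')
j=9 s[j]='b': π[9]=0 (border '')
j=10 s[j]='d': π[10]=0 (border '')
j=11 s[j]='c': π[11]=0 (border '')
j=12 s[j]='a': π[12]=0 (border '')
j=13 s[j]='e': π[13]=1 (border 'e')
j=14 s[j]='b': k: 1→0; π[14]=0 (border '')
j=15 s[j]='e': π[15]=1 (border 'e')
j=16 s[j]='c': k: 1→0; π[16]=0 (border '')
j=17 s[j]='a': π[17]=0 (border '')
j=18 s[j]='a': π[18]=0 (border '')
j=19 s[j]='b': π[19]=0 (border '')
j=20 s[j]='b': π[20]=0 (border '')
j=21 s[j]='b': π[21]=0 (border '')
j=22 s[j]='d': π[22]=0 (border '')
j=23 s[j]='e': π[23]=1 (border 'e')
j=24 s[j]='c': k: 1→0; π[24]=0 (border '')
j=25 s[j]='b': π[25]=0 (border '')

[0, 1, 2, 0, 0, 0, 0, 0, 0, 0, 0, 0, 0, 1, 0, 1, 0, 0, 0, 0, 0, 0, 0, 1, 0, 0]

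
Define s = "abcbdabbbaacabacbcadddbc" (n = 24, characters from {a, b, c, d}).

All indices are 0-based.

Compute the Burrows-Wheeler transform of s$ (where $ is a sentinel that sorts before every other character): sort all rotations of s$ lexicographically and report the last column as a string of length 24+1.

rank  rotation                   last
    0  $abcbdabbbaacabacbcadddbc  c
    1  aacabacbcadddbc$abcbdabbb  b
    2  abacbcadddbc$abcbdabbbaac  c
    3  abbbaacabacbcadddbc$abcbd  d
    4  abcbdabbbaacabacbcadddbc$  $
    5  acabacbcadddbc$abcbdabbba  a
    6  acbcadddbc$abcbdabbbaacab  b
    7  adddbc$abcbdabbbaacabacbc  c
    8  baacabacbcadddbc$abcbdabb  b
    9  bacbcadddbc$abcbdabbbaaca  a
   10  bbaacabacbcadddbc$abcbdab  b
   11  bbbaacabacbcadddbc$abcbda  a
   12  bc$abcbdabbbaacabacbcaddd  d
   13  bcadddbc$abcbdabbbaacabac  c
   14  bcbdabbbaacabacbcadddbc$a  a
   15  bdabbbaacabacbcadddbc$abc  c
   16  c$abcbdabbbaacabacbcadddb  b
   17  cabacbcadddbc$abcbdabbbaa  a
   18  cadddbc$abcbdabbbaacabacb  b
   19  cbcadddbc$abcbdabbbaacaba  a
   20  cbdabbbaacabacbcadddbc$ab  b
   21  dabbbaacabacbcadddbc$abcb  b
   22  dbc$abcbdabbbaacabacbcadd  d
   23  ddbc$abcbdabbbaacabacbcad  d
   24  dddbc$abcbdabbbaacabacbca  a

cbcd$abcbabadcacbababbdda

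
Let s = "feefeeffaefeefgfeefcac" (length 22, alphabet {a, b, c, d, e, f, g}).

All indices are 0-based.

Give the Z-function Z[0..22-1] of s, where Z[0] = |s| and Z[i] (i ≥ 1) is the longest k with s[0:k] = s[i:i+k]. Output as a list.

[22, 0, 0, 4, 0, 0, 1, 1, 0, 0, 4, 0, 0, 1, 0, 4, 0, 0, 1, 0, 0, 0]

Z[0]=22
i=1: outside box; Z[1]=0
i=2: outside box; Z[2]=0
i=3: outside box; Z[3]=4 grow→box=[3,7)
i=4: min(r-i=3, Z[1]=0)=0; Z[4]=0
i=5: min(r-i=2, Z[2]=0)=0; Z[5]=0
i=6: min(r-i=1, Z[3]=4)=1; Z[6]=1
i=7: outside box; Z[7]=1 grow→box=[7,8)
i=8: outside box; Z[8]=0
i=9: outside box; Z[9]=0
i=10: outside box; Z[10]=4 grow→box=[10,14)
i=11: min(r-i=3, Z[1]=0)=0; Z[11]=0
i=12: min(r-i=2, Z[2]=0)=0; Z[12]=0
i=13: min(r-i=1, Z[3]=4)=1; Z[13]=1
i=14: outside box; Z[14]=0
i=15: outside box; Z[15]=4 grow→box=[15,19)
i=16: min(r-i=3, Z[1]=0)=0; Z[16]=0
i=17: min(r-i=2, Z[2]=0)=0; Z[17]=0
i=18: min(r-i=1, Z[3]=4)=1; Z[18]=1
i=19: outside box; Z[19]=0
i=20: outside box; Z[20]=0
i=21: outside box; Z[21]=0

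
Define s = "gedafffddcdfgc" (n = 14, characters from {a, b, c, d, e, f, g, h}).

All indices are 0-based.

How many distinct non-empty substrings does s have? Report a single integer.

96

rank | idx | suffix
   0 |   3 | afffddcdfgc
   1 |  13 | c
   2 |   9 | cdfgc
   3 |   2 | dafffddcdfgc
   4 |   8 | dcdfgc
   5 |   7 | ddcdfgc
   6 |  10 | dfgc
   7 |   1 | edafffddcdfgc
   8 |   6 | fddcdfgc
   9 |   5 | ffddcdfgc
  10 |   4 | fffddcdfgc
  11 |  11 | fgc
  12 |  12 | gc
  13 |   0 | gedafffddcdfgc

SA = [3, 13, 9, 2, 8, 7, 10, 1, 6, 5, 4, 11, 12, 0]
rank  pair      lcp
   1  s[3:],s[13:]  0  ''
   2  s[13:],s[9:]  1  'c'
   3  s[9:],s[2:]  0  ''
   4  s[2:],s[8:]  1  'd'
   5  s[8:],s[7:]  1  'd'
   6  s[7:],s[10:]  1  'd'
   7  s[10:],s[1:]  0  ''
   8  s[1:],s[6:]  0  ''
   9  s[6:],s[5:]  1  'f'
  10  s[5:],s[4:]  2  'ff'
  11  s[4:],s[11:]  1  'f'
  12  s[11:],s[12:]  0  ''
  13  s[12:],s[0:]  1  'g'

n(n+1)/2 = 14·15/2 = 105
Σ LCP = 0 + 0 + 1 + 0 + 1 + 1 + 1 + 0 + 0 + 1 + 2 + 1 + 0 + 1 = 9
distinct = 105 − 9 = 96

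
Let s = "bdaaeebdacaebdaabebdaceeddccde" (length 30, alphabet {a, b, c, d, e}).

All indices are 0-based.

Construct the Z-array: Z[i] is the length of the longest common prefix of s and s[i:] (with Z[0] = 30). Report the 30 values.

[30, 0, 0, 0, 0, 0, 3, 0, 0, 0, 0, 0, 4, 0, 0, 0, 1, 0, 3, 0, 0, 0, 0, 0, 0, 0, 0, 0, 0, 0]

Z[0]=30
i=1: fresh scan; Z[1]=0
i=2: fresh scan; Z[2]=0
i=3: fresh scan; Z[3]=0
i=4: fresh scan; Z[4]=0
i=5: fresh scan; Z[5]=0
i=6: fresh scan; Z[6]=3 extend→box=[6,9)
i=7: min(r-i=2, Z[1]=0)=0; Z[7]=0
i=8: min(r-i=1, Z[2]=0)=0; Z[8]=0
i=9: fresh scan; Z[9]=0
i=10: fresh scan; Z[10]=0
i=11: fresh scan; Z[11]=0
i=12: fresh scan; Z[12]=4 extend→box=[12,16)
i=13: min(r-i=3, Z[1]=0)=0; Z[13]=0
i=14: min(r-i=2, Z[2]=0)=0; Z[14]=0
i=15: min(r-i=1, Z[3]=0)=0; Z[15]=0
i=16: fresh scan; Z[16]=1 extend→box=[16,17)
i=17: fresh scan; Z[17]=0
i=18: fresh scan; Z[18]=3 extend→box=[18,21)
i=19: min(r-i=2, Z[1]=0)=0; Z[19]=0
i=20: min(r-i=1, Z[2]=0)=0; Z[20]=0
i=21: fresh scan; Z[21]=0
i=22: fresh scan; Z[22]=0
i=23: fresh scan; Z[23]=0
i=24: fresh scan; Z[24]=0
i=25: fresh scan; Z[25]=0
i=26: fresh scan; Z[26]=0
i=27: fresh scan; Z[27]=0
i=28: fresh scan; Z[28]=0
i=29: fresh scan; Z[29]=0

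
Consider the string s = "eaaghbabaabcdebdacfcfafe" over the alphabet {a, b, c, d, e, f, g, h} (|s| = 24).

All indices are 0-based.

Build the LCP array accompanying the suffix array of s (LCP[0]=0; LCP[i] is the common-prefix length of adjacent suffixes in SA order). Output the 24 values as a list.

rank | idx | suffix
   0 |   8 | aabcdebdacfcfafe
   1 |   1 | aaghbabaabcdebdacfcfafe
   2 |   6 | abaabcdebdacfcfafe
   3 |   9 | abcdebdacfcfafe
   4 |  16 | acfcfafe
   5 |  21 | afe
   6 |   2 | aghbabaabcdebdacfcfafe
   7 |   7 | baabcdebdacfcfafe
   8 |   5 | babaabcdebdacfcfafe
   9 |  10 | bcdebdacfcfafe
  10 |  14 | bdacfcfafe
  11 |  11 | cdebdacfcfafe
  12 |  19 | cfafe
  13 |  17 | cfcfafe
  14 |  15 | dacfcfafe
  15 |  12 | debdacfcfafe
  16 |  23 | e
  17 |   0 | eaaghbabaabcdebdacfcfafe
  18 |  13 | ebdacfcfafe
  19 |  20 | fafe
  20 |  18 | fcfafe
  21 |  22 | fe
  22 |   3 | ghbabaabcdebdacfcfafe
  23 |   4 | hbabaabcdebdacfcfafe

SA = [8, 1, 6, 9, 16, 21, 2, 7, 5, 10, 14, 11, 19, 17, 15, 12, 23, 0, 13, 20, 18, 22, 3, 4]
i: (SA[i-1],SA[i]) lcp shared
  1: (8,1) 2 'aa'
  2: (1,6) 1 'a'
  3: (6,9) 2 'ab'
  4: (9,16) 1 'a'
  5: (16,21) 1 'a'
  6: (21,2) 1 'a'
  7: (2,7) 0 ''
  8: (7,5) 2 'ba'
  9: (5,10) 1 'b'
  10: (10,14) 1 'b'
  11: (14,11) 0 ''
  12: (11,19) 1 'c'
  13: (19,17) 2 'cf'
  14: (17,15) 0 ''
  15: (15,12) 1 'd'
  16: (12,23) 0 ''
  17: (23,0) 1 'e'
  18: (0,13) 1 'e'
  19: (13,20) 0 ''
  20: (20,18) 1 'f'
  21: (18,22) 1 'f'
  22: (22,3) 0 ''
  23: (3,4) 0 ''

[0, 2, 1, 2, 1, 1, 1, 0, 2, 1, 1, 0, 1, 2, 0, 1, 0, 1, 1, 0, 1, 1, 0, 0]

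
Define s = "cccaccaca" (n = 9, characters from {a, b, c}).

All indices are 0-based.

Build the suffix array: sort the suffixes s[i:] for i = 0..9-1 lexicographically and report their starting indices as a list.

[8, 6, 3, 7, 5, 2, 4, 1, 0]

rank→(start, suffix):
  0 → (8, 'a')
  1 → (6, 'aca')
  2 → (3, 'accaca')
  3 → (7, 'ca')
  4 → (5, 'caca')
  5 → (2, 'caccaca')
  6 → (4, 'ccaca')
  7 → (1, 'ccaccaca')
  8 → (0, 'cccaccaca')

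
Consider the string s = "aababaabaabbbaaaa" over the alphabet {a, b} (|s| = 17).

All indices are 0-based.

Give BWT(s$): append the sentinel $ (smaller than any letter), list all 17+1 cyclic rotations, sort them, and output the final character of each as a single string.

aaaabb$bbaaabaaaba

rank  rotation            last
    0  $aababaabaabbbaaaa  a
    1  a$aababaabaabbbaaa  a
    2  aa$aababaabaabbbaa  a
    3  aaa$aababaabaabbba  a
    4  aaaa$aababaabaabbb  b
    5  aabaabbbaaaa$aabab  b
    6  aababaabaabbbaaaa$  $
    7  aabbbaaaa$aababaab  b
    8  abaabaabbbaaaa$aab  b
    9  abaabbbaaaa$aababa  a
   10  ababaabaabbbaaaa$a  a
   11  abbbaaaa$aababaaba  a
   12  baaaa$aababaabaabb  b
   13  baabaabbbaaaa$aaba  a
   14  baabbbaaaa$aababaa  a
   15  babaabaabbbaaaa$aa  a
   16  bbaaaa$aababaabaab  b
   17  bbbaaaa$aababaabaa  a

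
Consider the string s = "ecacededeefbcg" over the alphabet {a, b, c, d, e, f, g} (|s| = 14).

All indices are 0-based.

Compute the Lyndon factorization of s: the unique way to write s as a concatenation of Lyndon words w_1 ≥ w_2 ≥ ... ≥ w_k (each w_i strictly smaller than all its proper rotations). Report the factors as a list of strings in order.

["e", "c", "acededeefbcg"]

emit factor 1: 'e' (i=0, period=1)
emit factor 2: 'c' (i=1, period=1)
emit factor 3: 'acededeefbcg' (i=2, period=12)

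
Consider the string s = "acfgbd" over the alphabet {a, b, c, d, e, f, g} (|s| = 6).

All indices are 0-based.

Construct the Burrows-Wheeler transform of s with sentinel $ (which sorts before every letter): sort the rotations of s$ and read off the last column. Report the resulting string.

rank  rotation last
    0  $acfgbd  d
    1  acfgbd$  $
    2  bd$acfg  g
    3  cfgbd$a  a
    4  d$acfgb  b
    5  fgbd$ac  c
    6  gbd$acf  f

d$gabcf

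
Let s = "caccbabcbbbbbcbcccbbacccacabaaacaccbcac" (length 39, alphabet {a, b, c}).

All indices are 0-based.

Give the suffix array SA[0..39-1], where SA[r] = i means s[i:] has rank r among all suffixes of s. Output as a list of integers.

[28, 29, 26, 5, 37, 24, 30, 1, 32, 20, 27, 4, 19, 18, 8, 9, 10, 11, 35, 6, 12, 14, 38, 25, 36, 23, 0, 31, 3, 17, 7, 34, 13, 22, 2, 16, 33, 21, 15]

sorted suffixes:
  #0 SA[0]=28  'aaacaccbcac'
  #1 SA[1]=29  'aacaccbcac'
  #2 SA[2]=26  'abaaacaccbcac'
  #3 SA[3]=5  'abcbbbbbcbcccbbacccacabaaacaccbcac'
  #4 SA[4]=37  'ac'
  #5 SA[5]=24  'acabaaacaccbcac'
  #6 SA[6]=30  'acaccbcac'
  #7 SA[7]=1  'accbabcbbbbbcbcccbbacccacabaaacaccbcac'
  #8 SA[8]=32  'accbcac'
  #9 SA[9]=20  'acccacabaaacaccbcac'
  #10 SA[10]=27  'baaacaccbcac'
  #11 SA[11]=4  'babcbbbbbcbcccbbacccacabaaacaccbcac'
  #12 SA[12]=19  'bacccacabaaacaccbcac'
  #13 SA[13]=18  'bbacccacabaaacaccbcac'
  #14 SA[14]=8  'bbbbbcbcccbbacccacabaaacaccbcac'
  #15 SA[15]=9  'bbbbcbcccbbacccacabaaacaccbcac'
  #16 SA[16]=10  'bbbcbcccbbacccacabaaacaccbcac'
  #17 SA[17]=11  'bbcbcccbbacccacabaaacaccbcac'
  #18 SA[18]=35  'bcac'
  #19 SA[19]=6  'bcbbbbbcbcccbbacccacabaaacaccbcac'
  #20 SA[20]=12  'bcbcccbbacccacabaaacaccbcac'
  #21 SA[21]=14  'bcccbbacccacabaaacaccbcac'
  #22 SA[22]=38  'c'
  #23 SA[23]=25  'cabaaacaccbcac'
  #24 SA[24]=36  'cac'
  #25 SA[25]=23  'cacabaaacaccbcac'
  #26 SA[26]=0  'caccbabcbbbbbcbcccbbacccacabaaacaccbcac'
  #27 SA[27]=31  'caccbcac'
  #28 SA[28]=3  'cbabcbbbbbcbcccbbacccacabaaacaccbcac'
  #29 SA[29]=17  'cbbacccacabaaacaccbcac'
  #30 SA[30]=7  'cbbbbbcbcccbbacccacabaaacaccbcac'
  #31 SA[31]=34  'cbcac'
  #32 SA[32]=13  'cbcccbbacccacabaaacaccbcac'
  #33 SA[33]=22  'ccacabaaacaccbcac'
  #34 SA[34]=2  'ccbabcbbbbbcbcccbbacccacabaaacaccbcac'
  #35 SA[35]=16  'ccbbacccacabaaacaccbcac'
  #36 SA[36]=33  'ccbcac'
  #37 SA[37]=21  'cccacabaaacaccbcac'
  #38 SA[38]=15  'cccbbacccacabaaacaccbcac'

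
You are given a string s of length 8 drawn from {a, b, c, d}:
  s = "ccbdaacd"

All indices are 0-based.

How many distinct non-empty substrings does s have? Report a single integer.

32

sorted suffixes:
  #0 SA[0]=4  'aacd'
  #1 SA[1]=5  'acd'
  #2 SA[2]=2  'bdaacd'
  #3 SA[3]=1  'cbdaacd'
  #4 SA[4]=0  'ccbdaacd'
  #5 SA[5]=6  'cd'
  #6 SA[6]=7  'd'
  #7 SA[7]=3  'daacd'

SA = [4, 5, 2, 1, 0, 6, 7, 3]
i: (SA[i-1],SA[i]) lcp shared
  1: (4,5) 1 'a'
  2: (5,2) 0 ''
  3: (2,1) 0 ''
  4: (1,0) 1 'c'
  5: (0,6) 1 'c'
  6: (6,7) 0 ''
  7: (7,3) 1 'd'

n(n+1)/2 = 8·9/2 = 36
Σ LCP = 0 + 1 + 0 + 0 + 1 + 1 + 0 + 1 = 4
distinct = 36 − 4 = 32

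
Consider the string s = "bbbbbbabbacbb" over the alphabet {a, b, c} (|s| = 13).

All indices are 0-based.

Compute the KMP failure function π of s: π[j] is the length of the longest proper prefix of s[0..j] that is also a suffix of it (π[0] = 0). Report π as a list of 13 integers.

[0, 1, 2, 3, 4, 5, 0, 1, 2, 0, 0, 1, 2]

π[0] = 0
j=1 s[j]='b': π[1]=1 (border 'b')
j=2 s[j]='b': π[2]=2 (border 'bb')
j=3 s[j]='b': π[3]=3 (border 'bbb')
j=4 s[j]='b': π[4]=4 (border 'bbbb')
j=5 s[j]='b': π[5]=5 (border 'bbbbb')
j=6 s[j]='a': k: 5→4→3→2→1→0; π[6]=0 (border '')
j=7 s[j]='b': π[7]=1 (border 'b')
j=8 s[j]='b': π[8]=2 (border 'bb')
j=9 s[j]='a': k: 2→1→0; π[9]=0 (border '')
j=10 s[j]='c': π[10]=0 (border '')
j=11 s[j]='b': π[11]=1 (border 'b')
j=12 s[j]='b': π[12]=2 (border 'bb')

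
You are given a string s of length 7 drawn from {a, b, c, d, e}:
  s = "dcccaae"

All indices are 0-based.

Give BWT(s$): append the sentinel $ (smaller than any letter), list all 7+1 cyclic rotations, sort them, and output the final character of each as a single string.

ecaccd$a

rank  rotation  last
    0  $dcccaae  e
    1  aae$dccc  c
    2  ae$dccca  a
    3  caae$dcc  c
    4  ccaae$dc  c
    5  cccaae$d  d
    6  dcccaae$  $
    7  e$dcccaa  a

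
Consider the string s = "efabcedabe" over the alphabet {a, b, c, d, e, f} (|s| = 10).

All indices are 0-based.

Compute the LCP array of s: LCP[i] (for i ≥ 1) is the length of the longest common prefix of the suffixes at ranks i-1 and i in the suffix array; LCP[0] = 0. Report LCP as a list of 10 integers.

[0, 2, 0, 1, 0, 0, 0, 1, 1, 0]

rank | idx | suffix
   0 |   2 | abcedabe
   1 |   7 | abe
   2 |   3 | bcedabe
   3 |   8 | be
   4 |   4 | cedabe
   5 |   6 | dabe
   6 |   9 | e
   7 |   5 | edabe
   8 |   0 | efabcedabe
   9 |   1 | fabcedabe

SA = [2, 7, 3, 8, 4, 6, 9, 5, 0, 1]
i: (SA[i-1],SA[i]) lcp shared
  1: (2,7) 2 'ab'
  2: (7,3) 0 ''
  3: (3,8) 1 'b'
  4: (8,4) 0 ''
  5: (4,6) 0 ''
  6: (6,9) 0 ''
  7: (9,5) 1 'e'
  8: (5,0) 1 'e'
  9: (0,1) 0 ''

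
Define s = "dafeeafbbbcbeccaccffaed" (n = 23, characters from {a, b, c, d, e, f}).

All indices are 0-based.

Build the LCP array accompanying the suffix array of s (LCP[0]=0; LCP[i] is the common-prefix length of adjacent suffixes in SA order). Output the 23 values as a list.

sorted suffixes:
  #0 SA[0]=15  'accffaed'
  #1 SA[1]=20  'aed'
  #2 SA[2]=5  'afbbbcbeccaccffaed'
  #3 SA[3]=1  'afeeafbbbcbeccaccffaed'
  #4 SA[4]=7  'bbbcbeccaccffaed'
  #5 SA[5]=8  'bbcbeccaccffaed'
  #6 SA[6]=9  'bcbeccaccffaed'
  #7 SA[7]=11  'beccaccffaed'
  #8 SA[8]=14  'caccffaed'
  #9 SA[9]=10  'cbeccaccffaed'
  #10 SA[10]=13  'ccaccffaed'
  #11 SA[11]=16  'ccffaed'
  #12 SA[12]=17  'cffaed'
  #13 SA[13]=22  'd'
  #14 SA[14]=0  'dafeeafbbbcbeccaccffaed'
  #15 SA[15]=4  'eafbbbcbeccaccffaed'
  #16 SA[16]=12  'eccaccffaed'
  #17 SA[17]=21  'ed'
  #18 SA[18]=3  'eeafbbbcbeccaccffaed'
  #19 SA[19]=19  'faed'
  #20 SA[20]=6  'fbbbcbeccaccffaed'
  #21 SA[21]=2  'feeafbbbcbeccaccffaed'
  #22 SA[22]=18  'ffaed'

SA = [15, 20, 5, 1, 7, 8, 9, 11, 14, 10, 13, 16, 17, 22, 0, 4, 12, 21, 3, 19, 6, 2, 18]
[i] adj suffixes → lcp
  [1] 15/20 → 1 ('a')
  [2] 20/5 → 1 ('a')
  [3] 5/1 → 2 ('af')
  [4] 1/7 → 0 ('')
  [5] 7/8 → 2 ('bb')
  [6] 8/9 → 1 ('b')
  [7] 9/11 → 1 ('b')
  [8] 11/14 → 0 ('')
  [9] 14/10 → 1 ('c')
  [10] 10/13 → 1 ('c')
  [11] 13/16 → 2 ('cc')
  [12] 16/17 → 1 ('c')
  [13] 17/22 → 0 ('')
  [14] 22/0 → 1 ('d')
  [15] 0/4 → 0 ('')
  [16] 4/12 → 1 ('e')
  [17] 12/21 → 1 ('e')
  [18] 21/3 → 1 ('e')
  [19] 3/19 → 0 ('')
  [20] 19/6 → 1 ('f')
  [21] 6/2 → 1 ('f')
  [22] 2/18 → 1 ('f')

[0, 1, 1, 2, 0, 2, 1, 1, 0, 1, 1, 2, 1, 0, 1, 0, 1, 1, 1, 0, 1, 1, 1]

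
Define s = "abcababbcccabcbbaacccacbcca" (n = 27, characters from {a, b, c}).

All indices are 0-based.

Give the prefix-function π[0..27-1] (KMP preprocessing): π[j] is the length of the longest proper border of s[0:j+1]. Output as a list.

[0, 0, 0, 1, 2, 1, 2, 0, 0, 0, 0, 1, 2, 3, 0, 0, 1, 1, 0, 0, 0, 1, 0, 0, 0, 0, 1]

π[0] = 0
j=1 s[j]='b': π[1]=0 (border '')
j=2 s[j]='c': π[2]=0 (border '')
j=3 s[j]='a': π[3]=1 (border 'a')
j=4 s[j]='b': π[4]=2 (border 'ab')
j=5 s[j]='a': k: 2→0; π[5]=1 (border 'a')
j=6 s[j]='b': π[6]=2 (border 'ab')
j=7 s[j]='b': k: 2→0; π[7]=0 (border '')
j=8 s[j]='c': π[8]=0 (border '')
j=9 s[j]='c': π[9]=0 (border '')
j=10 s[j]='c': π[10]=0 (border '')
j=11 s[j]='a': π[11]=1 (border 'a')
j=12 s[j]='b': π[12]=2 (border 'ab')
j=13 s[j]='c': π[13]=3 (border 'abc')
j=14 s[j]='b': k: 3→0; π[14]=0 (border '')
j=15 s[j]='b': π[15]=0 (border '')
j=16 s[j]='a': π[16]=1 (border 'a')
j=17 s[j]='a': k: 1→0; π[17]=1 (border 'a')
j=18 s[j]='c': k: 1→0; π[18]=0 (border '')
j=19 s[j]='c': π[19]=0 (border '')
j=20 s[j]='c': π[20]=0 (border '')
j=21 s[j]='a': π[21]=1 (border 'a')
j=22 s[j]='c': k: 1→0; π[22]=0 (border '')
j=23 s[j]='b': π[23]=0 (border '')
j=24 s[j]='c': π[24]=0 (border '')
j=25 s[j]='c': π[25]=0 (border '')
j=26 s[j]='a': π[26]=1 (border 'a')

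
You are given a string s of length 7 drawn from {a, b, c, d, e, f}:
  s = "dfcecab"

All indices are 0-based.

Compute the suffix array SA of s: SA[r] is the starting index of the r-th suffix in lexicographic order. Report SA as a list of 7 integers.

sorted suffixes:
  #0 SA[0]=5  'ab'
  #1 SA[1]=6  'b'
  #2 SA[2]=4  'cab'
  #3 SA[3]=2  'cecab'
  #4 SA[4]=0  'dfcecab'
  #5 SA[5]=3  'ecab'
  #6 SA[6]=1  'fcecab'

[5, 6, 4, 2, 0, 3, 1]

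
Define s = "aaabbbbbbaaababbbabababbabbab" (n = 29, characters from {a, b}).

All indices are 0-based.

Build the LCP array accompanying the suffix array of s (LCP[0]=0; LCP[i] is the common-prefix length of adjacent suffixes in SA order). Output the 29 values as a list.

sorted suffixes:
  #0 SA[0]=9  'aaababbbabababbabbab'
  #1 SA[1]=0  'aaabbbbbbaaababbbabababbabbab'
  #2 SA[2]=10  'aababbbabababbabbab'
  #3 SA[3]=1  'aabbbbbbaaababbbabababbabbab'
  #4 SA[4]=27  'ab'
  #5 SA[5]=17  'abababbabbab'
  #6 SA[6]=19  'ababbabbab'
  #7 SA[7]=11  'ababbbabababbabbab'
  #8 SA[8]=24  'abbab'
  #9 SA[9]=21  'abbabbab'
  #10 SA[10]=13  'abbbabababbabbab'
  #11 SA[11]=2  'abbbbbbaaababbbabababbabbab'
  #12 SA[12]=28  'b'
  #13 SA[13]=8  'baaababbbabababbabbab'
  #14 SA[14]=26  'bab'
  #15 SA[15]=16  'babababbabbab'
  #16 SA[16]=18  'bababbabbab'
  #17 SA[17]=23  'babbab'
  #18 SA[18]=20  'babbabbab'
  #19 SA[19]=12  'babbbabababbabbab'
  #20 SA[20]=7  'bbaaababbbabababbabbab'
  #21 SA[21]=25  'bbab'
  #22 SA[22]=15  'bbabababbabbab'
  #23 SA[23]=22  'bbabbab'
  #24 SA[24]=6  'bbbaaababbbabababbabbab'
  #25 SA[25]=14  'bbbabababbabbab'
  #26 SA[26]=5  'bbbbaaababbbabababbabbab'
  #27 SA[27]=4  'bbbbbaaababbbabababbabbab'
  #28 SA[28]=3  'bbbbbbaaababbbabababbabbab'

SA = [9, 0, 10, 1, 27, 17, 19, 11, 24, 21, 13, 2, 28, 8, 26, 16, 18, 23, 20, 12, 7, 25, 15, 22, 6, 14, 5, 4, 3]
rank  pair      lcp
   1  s[9:],s[0:]  4  'aaab'
   2  s[0:],s[10:]  2  'aa'
   3  s[10:],s[1:]  3  'aab'
   4  s[1:],s[27:]  1  'a'
   5  s[27:],s[17:]  2  'ab'
   6  s[17:],s[19:]  4  'abab'
   7  s[19:],s[11:]  5  'ababb'
   8  s[11:],s[24:]  2  'ab'
   9  s[24:],s[21:]  5  'abbab'
  10  s[21:],s[13:]  3  'abb'
  11  s[13:],s[2:]  4  'abbb'
  12  s[2:],s[28:]  0  ''
  13  s[28:],s[8:]  1  'b'
  14  s[8:],s[26:]  2  'ba'
  15  s[26:],s[16:]  3  'bab'
  16  s[16:],s[18:]  5  'babab'
  17  s[18:],s[23:]  3  'bab'
  18  s[23:],s[20:]  6  'babbab'
  19  s[20:],s[12:]  4  'babb'
  20  s[12:],s[7:]  1  'b'
  21  s[7:],s[25:]  3  'bba'
  22  s[25:],s[15:]  4  'bbab'
  23  s[15:],s[22:]  4  'bbab'
  24  s[22:],s[6:]  2  'bb'
  25  s[6:],s[14:]  4  'bbba'
  26  s[14:],s[5:]  3  'bbb'
  27  s[5:],s[4:]  4  'bbbb'
  28  s[4:],s[3:]  5  'bbbbb'

[0, 4, 2, 3, 1, 2, 4, 5, 2, 5, 3, 4, 0, 1, 2, 3, 5, 3, 6, 4, 1, 3, 4, 4, 2, 4, 3, 4, 5]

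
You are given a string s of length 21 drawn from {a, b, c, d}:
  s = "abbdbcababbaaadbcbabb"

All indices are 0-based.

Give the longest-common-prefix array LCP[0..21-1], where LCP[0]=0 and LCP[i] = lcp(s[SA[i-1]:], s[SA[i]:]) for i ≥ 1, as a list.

rank | idx | suffix
   0 |  11 | aaadbcbabb
   1 |  12 | aadbcbabb
   2 |   6 | ababbaaadbcbabb
   3 |  18 | abb
   4 |   8 | abbaaadbcbabb
   5 |   0 | abbdbcababbaaadbcbabb
   6 |  13 | adbcbabb
   7 |  20 | b
   8 |  10 | baaadbcbabb
   9 |  17 | babb
  10 |   7 | babbaaadbcbabb
  11 |  19 | bb
  12 |   9 | bbaaadbcbabb
  13 |   1 | bbdbcababbaaadbcbabb
  14 |   4 | bcababbaaadbcbabb
  15 |  15 | bcbabb
  16 |   2 | bdbcababbaaadbcbabb
  17 |   5 | cababbaaadbcbabb
  18 |  16 | cbabb
  19 |   3 | dbcababbaaadbcbabb
  20 |  14 | dbcbabb

SA = [11, 12, 6, 18, 8, 0, 13, 20, 10, 17, 7, 19, 9, 1, 4, 15, 2, 5, 16, 3, 14]
[i] adj suffixes → lcp
  [1] 11/12 → 2 ('aa')
  [2] 12/6 → 1 ('a')
  [3] 6/18 → 2 ('ab')
  [4] 18/8 → 3 ('abb')
  [5] 8/0 → 3 ('abb')
  [6] 0/13 → 1 ('a')
  [7] 13/20 → 0 ('')
  [8] 20/10 → 1 ('b')
  [9] 10/17 → 2 ('ba')
  [10] 17/7 → 4 ('babb')
  [11] 7/19 → 1 ('b')
  [12] 19/9 → 2 ('bb')
  [13] 9/1 → 2 ('bb')
  [14] 1/4 → 1 ('b')
  [15] 4/15 → 2 ('bc')
  [16] 15/2 → 1 ('b')
  [17] 2/5 → 0 ('')
  [18] 5/16 → 1 ('c')
  [19] 16/3 → 0 ('')
  [20] 3/14 → 3 ('dbc')

[0, 2, 1, 2, 3, 3, 1, 0, 1, 2, 4, 1, 2, 2, 1, 2, 1, 0, 1, 0, 3]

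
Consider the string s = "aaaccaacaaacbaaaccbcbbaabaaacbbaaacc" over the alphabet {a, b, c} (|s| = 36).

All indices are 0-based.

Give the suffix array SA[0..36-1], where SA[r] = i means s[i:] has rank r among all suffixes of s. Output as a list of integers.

[8, 25, 31, 0, 13, 22, 5, 9, 26, 32, 1, 14, 23, 6, 10, 27, 33, 2, 15, 24, 30, 12, 21, 29, 20, 18, 35, 7, 4, 11, 28, 19, 17, 34, 3, 16]

rank | idx | suffix
   0 |   8 | aaacbaaaccbcbbaabaaacbbaaacc
   1 |  25 | aaacbbaaacc
   2 |  31 | aaacc
   3 |   0 | aaaccaacaaacbaaaccbcbbaabaaacbbaaacc
   4 |  13 | aaaccbcbbaabaaacbbaaacc
   5 |  22 | aabaaacbbaaacc
   6 |   5 | aacaaacbaaaccbcbbaabaaacbbaaacc
   7 |   9 | aacbaaaccbcbbaabaaacbbaaacc
   8 |  26 | aacbbaaacc
   9 |  32 | aacc
  10 |   1 | aaccaacaaacbaaaccbcbbaabaaacbbaaacc
  11 |  14 | aaccbcbbaabaaacbbaaacc
  12 |  23 | abaaacbbaaacc
  13 |   6 | acaaacbaaaccbcbbaabaaacbbaaacc
  14 |  10 | acbaaaccbcbbaabaaacbbaaacc
  15 |  27 | acbbaaacc
  16 |  33 | acc
  17 |   2 | accaacaaacbaaaccbcbbaabaaacbbaaacc
  18 |  15 | accbcbbaabaaacbbaaacc
  19 |  24 | baaacbbaaacc
  20 |  30 | baaacc
  21 |  12 | baaaccbcbbaabaaacbbaaacc
  22 |  21 | baabaaacbbaaacc
  23 |  29 | bbaaacc
  24 |  20 | bbaabaaacbbaaacc
  25 |  18 | bcbbaabaaacbbaaacc
  26 |  35 | c
  27 |   7 | caaacbaaaccbcbbaabaaacbbaaacc
  28 |   4 | caacaaacbaaaccbcbbaabaaacbbaaacc
  29 |  11 | cbaaaccbcbbaabaaacbbaaacc
  30 |  28 | cbbaaacc
  31 |  19 | cbbaabaaacbbaaacc
  32 |  17 | cbcbbaabaaacbbaaacc
  33 |  34 | cc
  34 |   3 | ccaacaaacbaaaccbcbbaabaaacbbaaacc
  35 |  16 | ccbcbbaabaaacbbaaacc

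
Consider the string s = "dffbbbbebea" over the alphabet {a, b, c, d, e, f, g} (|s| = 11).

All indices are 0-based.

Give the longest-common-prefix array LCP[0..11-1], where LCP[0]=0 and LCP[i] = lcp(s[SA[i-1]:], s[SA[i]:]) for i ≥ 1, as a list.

[0, 0, 3, 2, 1, 2, 0, 0, 1, 0, 1]

rank | idx | suffix
   0 |  10 | a
   1 |   3 | bbbbebea
   2 |   4 | bbbebea
   3 |   5 | bbebea
   4 |   8 | bea
   5 |   6 | bebea
   6 |   0 | dffbbbbebea
   7 |   9 | ea
   8 |   7 | ebea
   9 |   2 | fbbbbebea
  10 |   1 | ffbbbbebea

SA = [10, 3, 4, 5, 8, 6, 0, 9, 7, 2, 1]
[i] adj suffixes → lcp
  [1] 10/3 → 0 ('')
  [2] 3/4 → 3 ('bbb')
  [3] 4/5 → 2 ('bb')
  [4] 5/8 → 1 ('b')
  [5] 8/6 → 2 ('be')
  [6] 6/0 → 0 ('')
  [7] 0/9 → 0 ('')
  [8] 9/7 → 1 ('e')
  [9] 7/2 → 0 ('')
  [10] 2/1 → 1 ('f')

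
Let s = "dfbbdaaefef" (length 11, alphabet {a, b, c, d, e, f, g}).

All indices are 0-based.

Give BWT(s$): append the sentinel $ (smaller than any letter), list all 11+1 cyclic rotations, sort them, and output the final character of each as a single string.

fdafbb$faede

rank  rotation      last
    0  $dfbbdaaefef  f
    1  aaefef$dfbbd  d
    2  aefef$dfbbda  a
    3  bbdaaefef$df  f
    4  bdaaefef$dfb  b
    5  daaefef$dfbb  b
    6  dfbbdaaefef$  $
    7  ef$dfbbdaaef  f
    8  efef$dfbbdaa  a
    9  f$dfbbdaaefe  e
   10  fbbdaaefef$d  d
   11  fef$dfbbdaae  e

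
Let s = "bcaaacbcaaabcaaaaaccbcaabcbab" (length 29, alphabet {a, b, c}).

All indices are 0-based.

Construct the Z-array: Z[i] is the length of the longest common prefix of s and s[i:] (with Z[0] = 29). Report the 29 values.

[29, 0, 0, 0, 0, 0, 5, 0, 0, 0, 0, 5, 0, 0, 0, 0, 0, 0, 0, 0, 4, 0, 0, 0, 2, 0, 1, 0, 1]

Z[0]=29
i=1: outside box; Z[1]=0
i=2: outside box; Z[2]=0
i=3: outside box; Z[3]=0
i=4: outside box; Z[4]=0
i=5: outside box; Z[5]=0
i=6: outside box; Z[6]=5 grow→box=[6,11)
i=7: min(r-i=4, Z[1]=0)=0; Z[7]=0
i=8: min(r-i=3, Z[2]=0)=0; Z[8]=0
i=9: min(r-i=2, Z[3]=0)=0; Z[9]=0
i=10: min(r-i=1, Z[4]=0)=0; Z[10]=0
i=11: outside box; Z[11]=5 grow→box=[11,16)
i=12: min(r-i=4, Z[1]=0)=0; Z[12]=0
i=13: min(r-i=3, Z[2]=0)=0; Z[13]=0
i=14: min(r-i=2, Z[3]=0)=0; Z[14]=0
i=15: min(r-i=1, Z[4]=0)=0; Z[15]=0
i=16: outside box; Z[16]=0
i=17: outside box; Z[17]=0
i=18: outside box; Z[18]=0
i=19: outside box; Z[19]=0
i=20: outside box; Z[20]=4 grow→box=[20,24)
i=21: min(r-i=3, Z[1]=0)=0; Z[21]=0
i=22: min(r-i=2, Z[2]=0)=0; Z[22]=0
i=23: min(r-i=1, Z[3]=0)=0; Z[23]=0
i=24: outside box; Z[24]=2 grow→box=[24,26)
i=25: min(r-i=1, Z[1]=0)=0; Z[25]=0
i=26: outside box; Z[26]=1 grow→box=[26,27)
i=27: outside box; Z[27]=0
i=28: outside box; Z[28]=1 grow→box=[28,29)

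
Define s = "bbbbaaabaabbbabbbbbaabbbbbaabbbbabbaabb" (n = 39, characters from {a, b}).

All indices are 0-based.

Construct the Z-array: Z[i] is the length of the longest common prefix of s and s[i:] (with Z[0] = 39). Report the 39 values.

Z[0]=39
i=1: fresh scan; Z[1]=3 grow→box=[1,4)
i=2: min(r-i=2, Z[1]=3)=2; Z[2]=2
i=3: min(r-i=1, Z[2]=2)=1; Z[3]=1
i=4: fresh scan; Z[4]=0
i=5: fresh scan; Z[5]=0
i=6: fresh scan; Z[6]=0
i=7: fresh scan; Z[7]=1 grow→box=[7,8)
i=8: fresh scan; Z[8]=0
i=9: fresh scan; Z[9]=0
i=10: fresh scan; Z[10]=3 grow→box=[10,13)
i=11: min(r-i=2, Z[1]=3)=2; Z[11]=2
i=12: min(r-i=1, Z[2]=2)=1; Z[12]=1
i=13: fresh scan; Z[13]=0
i=14: fresh scan; Z[14]=4 grow→box=[14,18)
i=15: min(r-i=3, Z[1]=3)=3; Z[15]=6 grow→box=[15,21)
i=16: min(r-i=5, Z[1]=3)=3; Z[16]=3
i=17: min(r-i=4, Z[2]=2)=2; Z[17]=2
i=18: min(r-i=3, Z[3]=1)=1; Z[18]=1
i=19: min(r-i=2, Z[4]=0)=0; Z[19]=0
i=20: min(r-i=1, Z[5]=0)=0; Z[20]=0
i=21: fresh scan; Z[21]=4 grow→box=[21,25)
i=22: min(r-i=3, Z[1]=3)=3; Z[22]=6 grow→box=[22,28)
i=23: min(r-i=5, Z[1]=3)=3; Z[23]=3
i=24: min(r-i=4, Z[2]=2)=2; Z[24]=2
i=25: min(r-i=3, Z[3]=1)=1; Z[25]=1
i=26: min(r-i=2, Z[4]=0)=0; Z[26]=0
i=27: min(r-i=1, Z[5]=0)=0; Z[27]=0
i=28: fresh scan; Z[28]=5 grow→box=[28,33)
i=29: min(r-i=4, Z[1]=3)=3; Z[29]=3
i=30: min(r-i=3, Z[2]=2)=2; Z[30]=2
i=31: min(r-i=2, Z[3]=1)=1; Z[31]=1
i=32: min(r-i=1, Z[4]=0)=0; Z[32]=0
i=33: fresh scan; Z[33]=2 grow→box=[33,35)
i=34: min(r-i=1, Z[1]=3)=1; Z[34]=1
i=35: fresh scan; Z[35]=0
i=36: fresh scan; Z[36]=0
i=37: fresh scan; Z[37]=2 grow→box=[37,39)
i=38: min(r-i=1, Z[1]=3)=1; Z[38]=1

[39, 3, 2, 1, 0, 0, 0, 1, 0, 0, 3, 2, 1, 0, 4, 6, 3, 2, 1, 0, 0, 4, 6, 3, 2, 1, 0, 0, 5, 3, 2, 1, 0, 2, 1, 0, 0, 2, 1]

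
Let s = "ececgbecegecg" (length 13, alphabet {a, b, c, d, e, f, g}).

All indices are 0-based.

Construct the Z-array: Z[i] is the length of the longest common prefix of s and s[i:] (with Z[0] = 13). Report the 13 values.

Z[0]=13
i=1: i≥r, start 0; Z[1]=0
i=2: i≥r, start 0; Z[2]=2 scan→box=[2,4)
i=3: min(r-i=1, Z[1]=0)=0; Z[3]=0
i=4: i≥r, start 0; Z[4]=0
i=5: i≥r, start 0; Z[5]=0
i=6: i≥r, start 0; Z[6]=3 scan→box=[6,9)
i=7: min(r-i=2, Z[1]=0)=0; Z[7]=0
i=8: min(r-i=1, Z[2]=2)=1; Z[8]=1
i=9: i≥r, start 0; Z[9]=0
i=10: i≥r, start 0; Z[10]=2 scan→box=[10,12)
i=11: min(r-i=1, Z[1]=0)=0; Z[11]=0
i=12: i≥r, start 0; Z[12]=0

[13, 0, 2, 0, 0, 0, 3, 0, 1, 0, 2, 0, 0]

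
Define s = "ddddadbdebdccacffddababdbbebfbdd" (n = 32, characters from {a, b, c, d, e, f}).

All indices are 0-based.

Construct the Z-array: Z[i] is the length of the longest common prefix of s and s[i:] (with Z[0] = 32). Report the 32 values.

[32, 3, 2, 1, 0, 1, 0, 1, 0, 0, 1, 0, 0, 0, 0, 0, 0, 2, 1, 0, 0, 0, 0, 1, 0, 0, 0, 0, 0, 0, 2, 1]

Z[0]=32
i=1: fresh scan; Z[1]=3 scan→box=[1,4)
i=2: min(r-i=2, Z[1]=3)=2; Z[2]=2
i=3: min(r-i=1, Z[2]=2)=1; Z[3]=1
i=4: fresh scan; Z[4]=0
i=5: fresh scan; Z[5]=1 scan→box=[5,6)
i=6: fresh scan; Z[6]=0
i=7: fresh scan; Z[7]=1 scan→box=[7,8)
i=8: fresh scan; Z[8]=0
i=9: fresh scan; Z[9]=0
i=10: fresh scan; Z[10]=1 scan→box=[10,11)
i=11: fresh scan; Z[11]=0
i=12: fresh scan; Z[12]=0
i=13: fresh scan; Z[13]=0
i=14: fresh scan; Z[14]=0
i=15: fresh scan; Z[15]=0
i=16: fresh scan; Z[16]=0
i=17: fresh scan; Z[17]=2 scan→box=[17,19)
i=18: min(r-i=1, Z[1]=3)=1; Z[18]=1
i=19: fresh scan; Z[19]=0
i=20: fresh scan; Z[20]=0
i=21: fresh scan; Z[21]=0
i=22: fresh scan; Z[22]=0
i=23: fresh scan; Z[23]=1 scan→box=[23,24)
i=24: fresh scan; Z[24]=0
i=25: fresh scan; Z[25]=0
i=26: fresh scan; Z[26]=0
i=27: fresh scan; Z[27]=0
i=28: fresh scan; Z[28]=0
i=29: fresh scan; Z[29]=0
i=30: fresh scan; Z[30]=2 scan→box=[30,32)
i=31: min(r-i=1, Z[1]=3)=1; Z[31]=1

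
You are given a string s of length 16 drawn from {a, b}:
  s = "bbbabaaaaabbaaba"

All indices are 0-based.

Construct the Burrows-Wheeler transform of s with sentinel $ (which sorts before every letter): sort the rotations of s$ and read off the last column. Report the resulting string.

rank  rotation           last
    0  $bbbabaaaaabbaaba  a
    1  a$bbbabaaaaabbaab  b
    2  aaaaabbaaba$bbbab  b
    3  aaaabbaaba$bbbaba  a
    4  aaabbaaba$bbbabaa  a
    5  aaba$bbbabaaaaabb  b
    6  aabbaaba$bbbabaaa  a
    7  aba$bbbabaaaaabba  a
    8  abaaaaabbaaba$bbb  b
    9  abbaaba$bbbabaaaa  a
   10  ba$bbbabaaaaabbaa  a
   11  baaaaabbaaba$bbba  a
   12  baaba$bbbabaaaaab  b
   13  babaaaaabbaaba$bb  b
   14  bbaaba$bbbabaaaaa  a
   15  bbabaaaaabbaaba$b  b
   16  bbbabaaaaabbaaba$  $

abbaabaabaaabbab$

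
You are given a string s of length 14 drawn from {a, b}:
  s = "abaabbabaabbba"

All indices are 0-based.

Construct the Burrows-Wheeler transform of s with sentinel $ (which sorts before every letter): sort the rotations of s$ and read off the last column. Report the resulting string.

rank  rotation         last
    0  $abaabbabaabbba  a
    1  a$abaabbabaabbb  b
    2  aabbabaabbba$ab  b
    3  aabbba$abaabbab  b
    4  abaabbabaabbba$  $
    5  abaabbba$abaabb  b
    6  abbabaabbba$aba  a
    7  abbba$abaabbaba  a
    8  ba$abaabbabaabb  b
    9  baabbabaabbba$a  a
   10  baabbba$abaabba  a
   11  babaabbba$abaab  b
   12  bba$abaabbabaab  b
   13  bbabaabbba$abaa  a
   14  bbba$abaabbabaa  a

abbb$baabaabbaa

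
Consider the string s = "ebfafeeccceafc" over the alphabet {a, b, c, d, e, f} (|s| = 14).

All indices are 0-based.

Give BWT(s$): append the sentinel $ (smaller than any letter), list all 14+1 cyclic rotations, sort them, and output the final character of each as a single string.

rank  rotation         last
    0  $ebfafeeccceafc  c
    1  afc$ebfafeeccce  e
    2  afeeccceafc$ebf  f
    3  bfafeeccceafc$e  e
    4  c$ebfafeeccceaf  f
    5  ccceafc$ebfafee  e
    6  cceafc$ebfafeec  c
    7  ceafc$ebfafeecc  c
    8  eafc$ebfafeeccc  c
    9  ebfafeeccceafc$  $
   10  eccceafc$ebfafe  e
   11  eeccceafc$ebfaf  f
   12  fafeeccceafc$eb  b
   13  fc$ebfafeecccea  a
   14  feeccceafc$ebfa  a

cefefeccc$efbaa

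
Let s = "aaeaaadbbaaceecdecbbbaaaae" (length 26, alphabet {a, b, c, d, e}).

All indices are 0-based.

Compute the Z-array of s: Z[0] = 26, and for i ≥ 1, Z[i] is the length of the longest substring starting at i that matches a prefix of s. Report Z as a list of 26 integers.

[26, 1, 0, 2, 2, 1, 0, 0, 0, 2, 1, 0, 0, 0, 0, 0, 0, 0, 0, 0, 0, 2, 2, 3, 1, 0]

Z[0]=26
i=1: i≥r, start 0; Z[1]=1 extend→box=[1,2)
i=2: i≥r, start 0; Z[2]=0
i=3: i≥r, start 0; Z[3]=2 extend→box=[3,5)
i=4: min(r-i=1, Z[1]=1)=1; Z[4]=2 extend→box=[4,6)
i=5: min(r-i=1, Z[1]=1)=1; Z[5]=1
i=6: i≥r, start 0; Z[6]=0
i=7: i≥r, start 0; Z[7]=0
i=8: i≥r, start 0; Z[8]=0
i=9: i≥r, start 0; Z[9]=2 extend→box=[9,11)
i=10: min(r-i=1, Z[1]=1)=1; Z[10]=1
i=11: i≥r, start 0; Z[11]=0
i=12: i≥r, start 0; Z[12]=0
i=13: i≥r, start 0; Z[13]=0
i=14: i≥r, start 0; Z[14]=0
i=15: i≥r, start 0; Z[15]=0
i=16: i≥r, start 0; Z[16]=0
i=17: i≥r, start 0; Z[17]=0
i=18: i≥r, start 0; Z[18]=0
i=19: i≥r, start 0; Z[19]=0
i=20: i≥r, start 0; Z[20]=0
i=21: i≥r, start 0; Z[21]=2 extend→box=[21,23)
i=22: min(r-i=1, Z[1]=1)=1; Z[22]=2 extend→box=[22,24)
i=23: min(r-i=1, Z[1]=1)=1; Z[23]=3 extend→box=[23,26)
i=24: min(r-i=2, Z[1]=1)=1; Z[24]=1
i=25: min(r-i=1, Z[2]=0)=0; Z[25]=0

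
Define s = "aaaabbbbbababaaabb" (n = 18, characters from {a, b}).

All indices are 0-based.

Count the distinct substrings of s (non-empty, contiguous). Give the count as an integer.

rank→(start, suffix):
  0 → (0, 'aaaabbbbbababaaabb')
  1 → (13, 'aaabb')
  2 → (1, 'aaabbbbbababaaabb')
  3 → (14, 'aabb')
  4 → (2, 'aabbbbbababaaabb')
  5 → (11, 'abaaabb')
  6 → (9, 'ababaaabb')
  7 → (15, 'abb')
  8 → (3, 'abbbbbababaaabb')
  9 → (17, 'b')
  10 → (12, 'baaabb')
  11 → (10, 'babaaabb')
  12 → (8, 'bababaaabb')
  13 → (16, 'bb')
  14 → (7, 'bbababaaabb')
  15 → (6, 'bbbababaaabb')
  16 → (5, 'bbbbababaaabb')
  17 → (4, 'bbbbbababaaabb')

SA = [0, 13, 1, 14, 2, 11, 9, 15, 3, 17, 12, 10, 8, 16, 7, 6, 5, 4]
i: (SA[i-1],SA[i]) lcp shared
  1: (0,13) 3 'aaa'
  2: (13,1) 5 'aaabb'
  3: (1,14) 2 'aa'
  4: (14,2) 4 'aabb'
  5: (2,11) 1 'a'
  6: (11,9) 3 'aba'
  7: (9,15) 2 'ab'
  8: (15,3) 3 'abb'
  9: (3,17) 0 ''
  10: (17,12) 1 'b'
  11: (12,10) 2 'ba'
  12: (10,8) 4 'baba'
  13: (8,16) 1 'b'
  14: (16,7) 2 'bb'
  15: (7,6) 2 'bb'
  16: (6,5) 3 'bbb'
  17: (5,4) 4 'bbbb'

n(n+1)/2 = 18·19/2 = 171
Σ LCP = 0 + 3 + 5 + 2 + 4 + 1 + 3 + 2 + 3 + 0 + 1 + 2 + 4 + 1 + 2 + 2 + 3 + 4 = 42
distinct = 171 − 42 = 129

129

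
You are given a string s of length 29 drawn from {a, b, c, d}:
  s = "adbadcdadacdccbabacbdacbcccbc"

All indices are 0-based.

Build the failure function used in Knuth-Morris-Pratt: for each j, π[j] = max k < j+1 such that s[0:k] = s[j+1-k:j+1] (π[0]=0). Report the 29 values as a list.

π[0] = 0
j=1 s[j]='d': π[1]=0 (border '')
j=2 s[j]='b': π[2]=0 (border '')
j=3 s[j]='a': π[3]=1 (border 'a')
j=4 s[j]='d': π[4]=2 (border 'ad')
j=5 s[j]='c': k: 2→0; π[5]=0 (border '')
j=6 s[j]='d': π[6]=0 (border '')
j=7 s[j]='a': π[7]=1 (border 'a')
j=8 s[j]='d': π[8]=2 (border 'ad')
j=9 s[j]='a': k: 2→0; π[9]=1 (border 'a')
j=10 s[j]='c': k: 1→0; π[10]=0 (border '')
j=11 s[j]='d': π[11]=0 (border '')
j=12 s[j]='c': π[12]=0 (border '')
j=13 s[j]='c': π[13]=0 (border '')
j=14 s[j]='b': π[14]=0 (border '')
j=15 s[j]='a': π[15]=1 (border 'a')
j=16 s[j]='b': k: 1→0; π[16]=0 (border '')
j=17 s[j]='a': π[17]=1 (border 'a')
j=18 s[j]='c': k: 1→0; π[18]=0 (border '')
j=19 s[j]='b': π[19]=0 (border '')
j=20 s[j]='d': π[20]=0 (border '')
j=21 s[j]='a': π[21]=1 (border 'a')
j=22 s[j]='c': k: 1→0; π[22]=0 (border '')
j=23 s[j]='b': π[23]=0 (border '')
j=24 s[j]='c': π[24]=0 (border '')
j=25 s[j]='c': π[25]=0 (border '')
j=26 s[j]='c': π[26]=0 (border '')
j=27 s[j]='b': π[27]=0 (border '')
j=28 s[j]='c': π[28]=0 (border '')

[0, 0, 0, 1, 2, 0, 0, 1, 2, 1, 0, 0, 0, 0, 0, 1, 0, 1, 0, 0, 0, 1, 0, 0, 0, 0, 0, 0, 0]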